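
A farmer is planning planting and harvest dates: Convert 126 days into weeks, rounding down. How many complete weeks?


Total days: 126
Days per week: 7
Division: 126 / 7 = 18 remainder 0
Complete weeks: 18
Remaining days: 0

18


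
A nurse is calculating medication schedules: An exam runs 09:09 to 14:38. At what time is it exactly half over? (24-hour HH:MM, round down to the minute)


Start time: 09:09 = 549 minutes from midnight
End time: 14:38 = 878 minutes from midnight
Sum: 549 + 878 = 1427
Midpoint: 1427 / 2 = 713 minutes
Convert: 713 / 60 = 11 hours, 53 minutes
Result: 11:53

11:53


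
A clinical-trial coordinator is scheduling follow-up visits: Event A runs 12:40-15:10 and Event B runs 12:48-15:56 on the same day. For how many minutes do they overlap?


Interval A: [760, 910] minutes from midnight
Interval B: [768, 956] minutes from midnight
Overlap start = max(760, 768) = 768
Overlap end = min(910, 956) = 910
Overlap = 910 - 768 = 142 minutes

142


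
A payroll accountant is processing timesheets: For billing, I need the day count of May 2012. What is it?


Month: May
Year: 2012
May is a 31-day month
Total: 31 days

31


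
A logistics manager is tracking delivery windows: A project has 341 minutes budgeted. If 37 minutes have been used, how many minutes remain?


Total budget: 341 minutes
Time used: 37 minutes
Remaining: 341 - 37 = 304 minutes
Percent used: 10.9%
Percent remaining: 89.1%

304


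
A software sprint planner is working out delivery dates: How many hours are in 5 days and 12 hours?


Days: 5
Extra hours: 12
Hours per day: 24
Days to hours: 5 x 24 = 120
Total: 120 + 12 = 132

132


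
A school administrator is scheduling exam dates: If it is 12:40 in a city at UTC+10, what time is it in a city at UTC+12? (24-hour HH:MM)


Local time: 12:40 at UTC+10 (offset 10h)
Target zone: UTC+12 (offset 12h)
Difference: 12 - (10) = 2 hours
Calculation: 12 + (2) = 14
Result: 14:40

14:40


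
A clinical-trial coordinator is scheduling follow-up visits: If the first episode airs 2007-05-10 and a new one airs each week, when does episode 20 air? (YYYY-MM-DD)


First occurrence: 2007-05-10 (occurrence 1)
Each occurrence is 7 days after the previous.
Occurrence 20 is 19 weeks after the first.
19 weeks = 133 days
2007-05-10 + 133 days = 2007-09-20

2007-09-20


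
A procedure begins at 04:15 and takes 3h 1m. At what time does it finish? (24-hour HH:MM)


Start time: 04:15
Adding: 3 hours 1 minutes
Minutes: 15 + 1 = 16
Hours: 4 + 3 + 0 = 7
Result: 07:16

07:16


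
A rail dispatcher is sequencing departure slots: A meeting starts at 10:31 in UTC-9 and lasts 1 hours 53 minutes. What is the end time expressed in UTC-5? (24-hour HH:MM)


Start: 10:31 in UTC-9
Step 1 - add duration:
  minutes: 31 + 53 = 84 (carry 1h)
  hours: 10 + 1 + 1 = 12
  end in UTC-9: 12:24
Step 2 - convert UTC-9 -> UTC-5:
  offset difference: -5 - (-9) = 4 hours
  12 + (4) = 16 -> mod 24 = 16
Result: 16:24 in UTC-5

16:24


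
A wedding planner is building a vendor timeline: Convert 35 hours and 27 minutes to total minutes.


Hours: 35
Extra minutes: 27
Minutes per hour: 60
Hours to minutes: 35 x 60 = 2100
Total: 2100 + 27 = 2127

2127


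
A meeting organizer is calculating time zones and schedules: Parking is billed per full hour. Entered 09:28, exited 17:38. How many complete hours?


Start: 09:28
End: 17:38
Hour difference: 17 - 9 = 8 hours
Minute difference: 38 - 28 = 10 minutes
Total minutes: 490
Complete hours: 490 / 60 = 8 (remainder 10)

8


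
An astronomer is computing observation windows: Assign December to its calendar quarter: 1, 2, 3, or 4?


Month: December (month 12)
Q1: January-March (months 1-3)
Q2: April-June (months 4-6)
Q3: July-September (months 7-9)
Q4: October-December (months 10-12)
Month 12 falls in Q4

4


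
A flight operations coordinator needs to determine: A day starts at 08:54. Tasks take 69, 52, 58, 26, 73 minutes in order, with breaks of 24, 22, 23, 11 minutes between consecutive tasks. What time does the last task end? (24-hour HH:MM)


Start: 08:54 = 534 min from midnight
  after task 1 (69 min): 10:03
  after break (24 min): 10:27
  after task 2 (52 min): 11:19
  after break (22 min): 11:41
  after task 3 (58 min): 12:39
  after break (23 min): 13:02
  after task 4 (26 min): 13:28
  after break (11 min): 13:39
  after task 5 (73 min): 14:52
Total elapsed: 358 minutes
End time: 14:52

14:52


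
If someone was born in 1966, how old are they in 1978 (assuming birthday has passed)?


Birth year: 1966
Current year: 1978
Age = current year - birth year
Age = 1978 - 1966 = 12

12


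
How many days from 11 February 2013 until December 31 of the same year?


Start: February 11, 2013
End: December 31, 2013
Days left in February: 17
March: 31
April: 30
May: 31
June: 30
... plus remaining months
Sum of remaining months: 306
Total: 17 + 306 = 323

323


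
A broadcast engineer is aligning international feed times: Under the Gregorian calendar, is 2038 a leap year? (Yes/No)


Year: 2038
Divisible by 4? 2038 / 4 = 509.5 -> No
Not divisible by 4, so NOT a leap year

No


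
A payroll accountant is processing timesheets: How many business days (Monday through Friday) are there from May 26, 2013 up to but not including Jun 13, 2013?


Start: 2013-05-26 (Sunday)
End (exclusive): 2013-06-13 (Thursday)
Total calendar days: 18
Full weeks: 18 // 7 = 2 -> 10 weekdays
Remaining 4 days starting on Sunday:
  Sun(-), Mon(w), Tue(w), Wed(w) -> 3 weekdays
Total business days: 10 + 3 = 13

13


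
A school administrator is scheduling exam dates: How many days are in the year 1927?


Year: 1927
Check leap year rules:
Divisible by 4? No
1927 is not a leap year
Days: 365

365


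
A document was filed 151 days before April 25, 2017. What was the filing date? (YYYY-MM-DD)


Start: 2017-04-25
Subtracting 151 days
Days already passed in April: 25
After going back through April: 126 more days to subtract
March 2017: 31 days, 95 remaining
February 2017: 28 days, 67 remaining
January 2017: 31 days, 36 remaining
December 2016: 31 days, 5 remaining
Result: 2016-11-25

2016-11-25


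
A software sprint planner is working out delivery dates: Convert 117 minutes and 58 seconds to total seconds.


Minutes: 117
Extra seconds: 58
Seconds per minute: 60
Minutes to seconds: 117 x 60 = 7020
Total: 7020 + 58 = 7078

7078


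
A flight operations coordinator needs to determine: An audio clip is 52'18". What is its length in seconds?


Minutes: 52
Seconds: 18
Convert minutes to seconds: 52 x 60 = 3120
Add remaining seconds: 3120 + 18 = 3138

3138


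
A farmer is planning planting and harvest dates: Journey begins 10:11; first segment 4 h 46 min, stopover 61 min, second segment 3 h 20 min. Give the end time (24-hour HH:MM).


Depart: 10:11
Leg 1: +286 min -> 14:57
Layover: +61 min -> 15:58
Leg 2: +200 min -> 19:18
Total travel: 547 minutes = 9h 7m
Arrival: 19:18

19:18


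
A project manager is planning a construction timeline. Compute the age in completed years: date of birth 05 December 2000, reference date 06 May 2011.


Birth: 2000-12-05
Reference: 2011-05-06
Year difference: 2011 - 2000 = 11
Has birthday (12-05) occurred by 05-06? No
Birthday not yet reached this year -> subtract 1
Age in full years: 10

10


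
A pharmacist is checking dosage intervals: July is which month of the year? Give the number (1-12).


Calendar month order:
6. June
7. July <--
8. August
July is month number 7

7


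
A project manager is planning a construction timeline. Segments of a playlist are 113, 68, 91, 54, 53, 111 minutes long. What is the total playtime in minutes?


Durations: 113, 68, 91, 54, 53, 111
Running sum: 113
+ 68 = 181
+ 91 = 272
+ 54 = 326
+ 53 = 379
+ 111 = 490
Total duration: 490 minutes
That is 8 hours and 10 minutes

490


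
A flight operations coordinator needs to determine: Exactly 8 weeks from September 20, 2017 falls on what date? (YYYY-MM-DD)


Start: 2017-09-20
Weeks to add: 8
Convert to days: 8 x 7 = 56 days
Add 56 days to 2017-09-20
Result: 2017-11-15

2017-11-15


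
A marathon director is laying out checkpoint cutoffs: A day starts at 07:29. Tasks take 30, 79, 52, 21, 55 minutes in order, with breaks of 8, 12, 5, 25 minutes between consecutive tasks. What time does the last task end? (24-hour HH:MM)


Start: 07:29 = 449 min from midnight
  after task 1 (30 min): 07:59
  after break (8 min): 08:07
  after task 2 (79 min): 09:26
  after break (12 min): 09:38
  after task 3 (52 min): 10:30
  after break (5 min): 10:35
  after task 4 (21 min): 10:56
  after break (25 min): 11:21
  after task 5 (55 min): 12:16
Total elapsed: 287 minutes
End time: 12:16

12:16


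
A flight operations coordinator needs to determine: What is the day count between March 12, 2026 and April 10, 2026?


Start date: 2026-03-12
End date: 2026-04-10
Mar 2026: +20 days
Apr 2026: +9 days
Total: 29 days

29


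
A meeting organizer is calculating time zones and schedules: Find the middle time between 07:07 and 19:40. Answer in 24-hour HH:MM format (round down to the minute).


Start time: 07:07 = 427 minutes from midnight
End time: 19:40 = 1180 minutes from midnight
Sum: 427 + 1180 = 1607
Midpoint: 1607 / 2 = 803 minutes
Convert: 803 / 60 = 13 hours, 23 minutes
Result: 13:23

13:23


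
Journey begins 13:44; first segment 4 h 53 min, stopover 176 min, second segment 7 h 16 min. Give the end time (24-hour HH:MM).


Depart: 13:44
Leg 1: +293 min -> 18:37
Layover: +176 min -> 21:33
Leg 2: +436 min -> 04:49
Total travel: 905 minutes = 15h 5m
Arrival: 04:49

04:49


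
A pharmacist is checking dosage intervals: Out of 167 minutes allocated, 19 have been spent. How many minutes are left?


Total budget: 167 minutes
Time used: 19 minutes
Remaining: 167 - 19 = 148 minutes
Percent used: 11.4%
Percent remaining: 88.6%

148


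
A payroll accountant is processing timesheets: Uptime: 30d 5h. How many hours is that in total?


Days: 30
Extra hours: 5
Hours per day: 24
Days to hours: 30 x 24 = 720
Total: 720 + 5 = 725

725


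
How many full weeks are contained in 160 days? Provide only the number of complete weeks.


Total days: 160
Days per week: 7
Division: 160 / 7 = 22 remainder 6
Complete weeks: 22
Remaining days: 6

22


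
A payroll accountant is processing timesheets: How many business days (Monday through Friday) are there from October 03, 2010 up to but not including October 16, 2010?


Start: 2010-10-03 (Sunday)
End (exclusive): 2010-10-16 (Saturday)
Total calendar days: 13
Full weeks: 13 // 7 = 1 -> 5 weekdays
Remaining 6 days starting on Sunday:
  Sun(-), Mon(w), Tue(w), Wed(w), Thu(w), Fri(w) -> 5 weekdays
Total business days: 5 + 5 = 10

10


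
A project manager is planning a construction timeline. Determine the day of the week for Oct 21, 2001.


Date: 2001-10-21
January 1, 2001 is a Monday
Day of year: 294
Offset from Jan 1: 293 days
293 mod 7 = 6
Result: Sunday

Sunday


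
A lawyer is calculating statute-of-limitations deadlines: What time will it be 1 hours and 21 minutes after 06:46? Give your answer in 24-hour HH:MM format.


Start time: 06:46
Adding: 1 hours 21 minutes
Minutes: 46 + 21 = 67
Minute overflow: 67 >= 60, so carry 1 hour, minutes = 7
Hours: 6 + 1 + 1 = 8
Result: 08:07

08:07


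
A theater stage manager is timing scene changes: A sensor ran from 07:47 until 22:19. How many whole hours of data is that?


Start: 07:47
End: 22:19
Hour difference: 22 - 7 = 15 hours
Minute difference: 19 - 47 = -28 minutes
Total minutes: 872
Complete hours: 872 / 60 = 14 (remainder 32)

14


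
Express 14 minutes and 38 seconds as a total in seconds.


Minutes: 14
Seconds: 38
Convert minutes to seconds: 14 x 60 = 840
Add remaining seconds: 840 + 38 = 878

878


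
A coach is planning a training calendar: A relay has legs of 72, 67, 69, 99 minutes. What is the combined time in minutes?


Durations: 72, 67, 69, 99
Running sum: 72
+ 67 = 139
+ 69 = 208
+ 99 = 307
Total duration: 307 minutes
That is 5 hours and 7 minutes

307


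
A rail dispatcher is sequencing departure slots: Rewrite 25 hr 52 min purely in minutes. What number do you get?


Hours: 25
Extra minutes: 52
Minutes per hour: 60
Hours to minutes: 25 x 60 = 1500
Total: 1500 + 52 = 1552

1552


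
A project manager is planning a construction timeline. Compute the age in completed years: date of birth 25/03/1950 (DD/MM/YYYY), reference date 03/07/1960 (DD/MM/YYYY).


Birth: 1950-03-25
Reference: 1960-07-03
Year difference: 1960 - 1950 = 10
Has birthday (03-25) occurred by 07-03? Yes
Age in full years: 10

10


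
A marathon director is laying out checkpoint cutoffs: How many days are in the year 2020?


Year: 2020
Check leap year rules:
Divisible by 4? Yes
Divisible by 100? No
2020 is a leap year
Days: 366

366


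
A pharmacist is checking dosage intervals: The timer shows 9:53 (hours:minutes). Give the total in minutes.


Hours: 9
Minutes: 53
Convert hours to minutes: 9 x 60 = 540
Add remaining minutes: 540 + 53 = 593

593


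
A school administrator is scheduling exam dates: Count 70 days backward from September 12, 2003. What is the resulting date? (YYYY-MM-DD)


Start: 2003-09-12
Subtracting 70 days
Days already passed in September: 12
After going back through September: 58 more days to subtract
August 2003: 31 days, 27 remaining
July 2003 has 31 days, need 27
Result: 2003-07-04

2003-07-04


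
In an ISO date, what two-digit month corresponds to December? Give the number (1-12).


Calendar month order:
11. November
12. December <--
December is month number 12

12


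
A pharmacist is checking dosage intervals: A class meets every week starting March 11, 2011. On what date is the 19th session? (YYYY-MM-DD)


First occurrence: 2011-03-11 (occurrence 1)
Each occurrence is 7 days after the previous.
Occurrence 19 is 18 weeks after the first.
18 weeks = 126 days
2011-03-11 + 126 days = 2011-07-15

2011-07-15


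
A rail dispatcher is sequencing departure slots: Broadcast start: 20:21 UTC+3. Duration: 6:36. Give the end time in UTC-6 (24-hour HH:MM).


Start: 20:21 in UTC+3
Step 1 - add duration:
  minutes: 21 + 36 = 57
  hours: 20 + 6 + 0 = 26
  end in UTC+3: 02:57
Step 2 - convert UTC+3 -> UTC-6:
  offset difference: -6 - (3) = -9 hours
  2 + (-9) = -7 -> mod 24 = 17
Result: 17:57 in UTC-6

17:57


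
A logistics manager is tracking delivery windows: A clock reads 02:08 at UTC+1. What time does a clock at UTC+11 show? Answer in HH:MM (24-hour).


Local time: 02:08 at UTC+1 (offset 1h)
Target zone: UTC+11 (offset 11h)
Difference: 11 - (1) = 10 hours
Calculation: 2 + (10) = 12
Result: 12:08

12:08


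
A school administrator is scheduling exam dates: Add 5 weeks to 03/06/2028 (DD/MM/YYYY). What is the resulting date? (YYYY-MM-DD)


Start: 2028-06-03
Weeks to add: 5
Convert to days: 5 x 7 = 35 days
Add 35 days to 2028-06-03
Result: 2028-07-08

2028-07-08


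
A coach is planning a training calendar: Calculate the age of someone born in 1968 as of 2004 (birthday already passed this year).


Birth year: 1968
Current year: 2004
Age = current year - birth year
Age = 2004 - 1968 = 36

36


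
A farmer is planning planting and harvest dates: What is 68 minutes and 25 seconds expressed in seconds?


Minutes: 68
Extra seconds: 25
Seconds per minute: 60
Minutes to seconds: 68 x 60 = 4080
Total: 4080 + 25 = 4105

4105


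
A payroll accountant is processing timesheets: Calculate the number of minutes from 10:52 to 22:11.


Start time: 10:52 = 652 minutes from midnight
End time: 22:11 = 1331 minutes from midnight
Difference: 1331 - 652 = 679 minutes
That is 11 hours and 19 minutes

679


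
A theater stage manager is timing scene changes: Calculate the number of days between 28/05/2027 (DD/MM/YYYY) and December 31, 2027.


Start: May 28, 2027
End: December 31, 2027
Days left in May: 3
June: 30
July: 31
August: 31
September: 30
... plus remaining months
Sum of remaining months: 214
Total: 3 + 214 = 217

217


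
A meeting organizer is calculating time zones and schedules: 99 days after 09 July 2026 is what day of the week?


Start: 2026-07-09 (Thursday)
Step 1 - find target date: add 99 days
  2026-07-09 + 99 days = 2026-10-16
Step 2 - day of week:
  99 mod 7 = 1
  Thursday + 1 days -> Friday
Result: Friday (2026-10-16)

Friday


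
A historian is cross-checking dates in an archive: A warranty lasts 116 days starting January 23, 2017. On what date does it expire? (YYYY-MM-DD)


Start: 2017-01-23
Adding 116 days
Days remaining in January: 8
After January: 108 days still to add
February 2017: 28 days, 80 remaining
March 2017: 31 days, 49 remaining
April 2017: 30 days, 19 remaining
May 2017 has 31 days, need 19
Result: 2017-05-19

2017-05-19


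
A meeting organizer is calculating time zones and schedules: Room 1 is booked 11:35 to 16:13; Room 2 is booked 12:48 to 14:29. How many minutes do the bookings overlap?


Interval A: [695, 973] minutes from midnight
Interval B: [768, 869] minutes from midnight
Overlap start = max(695, 768) = 768
Overlap end = min(973, 869) = 869
Overlap = 869 - 768 = 101 minutes

101


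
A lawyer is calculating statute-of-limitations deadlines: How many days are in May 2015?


Month: May
Year: 2015
May is a 31-day month
Total: 31 days

31


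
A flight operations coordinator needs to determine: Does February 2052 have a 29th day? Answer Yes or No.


Year: 2052
Divisible by 4? 2052 / 4 = 513.0 -> Yes
Divisible by 100? 2052 / 100 = 20.52 -> No
Divisible by 4 but not 100, so it IS a leap year

Yes


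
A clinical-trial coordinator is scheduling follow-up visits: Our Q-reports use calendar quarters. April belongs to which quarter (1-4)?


Month: April (month 4)
Q1: January-March (months 1-3)
Q2: April-June (months 4-6)
Q3: July-September (months 7-9)
Q4: October-December (months 10-12)
Month 4 falls in Q2

2


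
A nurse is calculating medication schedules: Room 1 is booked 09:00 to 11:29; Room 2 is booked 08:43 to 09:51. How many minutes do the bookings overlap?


Interval A: [540, 689] minutes from midnight
Interval B: [523, 591] minutes from midnight
Overlap start = max(540, 523) = 540
Overlap end = min(689, 591) = 591
Overlap = 591 - 540 = 51 minutes

51


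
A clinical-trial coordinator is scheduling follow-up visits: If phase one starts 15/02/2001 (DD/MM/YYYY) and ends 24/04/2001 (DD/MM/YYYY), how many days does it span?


Start date: 2001-02-15
End date: 2001-04-24
Feb 2001: +14 days
Mar 2001: +31 days
Apr 2001: +23 days
Total: 68 days

68


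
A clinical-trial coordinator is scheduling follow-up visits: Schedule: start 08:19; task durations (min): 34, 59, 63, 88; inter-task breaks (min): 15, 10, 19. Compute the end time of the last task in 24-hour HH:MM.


Start: 08:19 = 499 min from midnight
  after task 1 (34 min): 08:53
  after break (15 min): 09:08
  after task 2 (59 min): 10:07
  after break (10 min): 10:17
  after task 3 (63 min): 11:20
  after break (19 min): 11:39
  after task 4 (88 min): 13:07
Total elapsed: 288 minutes
End time: 13:07

13:07


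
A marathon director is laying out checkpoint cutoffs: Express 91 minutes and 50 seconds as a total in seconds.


Minutes: 91
Seconds: 50
Convert minutes to seconds: 91 x 60 = 5460
Add remaining seconds: 5460 + 50 = 5510

5510


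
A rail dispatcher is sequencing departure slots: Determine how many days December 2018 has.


Month: December
Year: 2018
December is a 31-day month
Total: 31 days

31


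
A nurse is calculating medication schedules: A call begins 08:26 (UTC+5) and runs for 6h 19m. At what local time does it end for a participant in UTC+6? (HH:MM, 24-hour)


Start: 08:26 in UTC+5
Step 1 - add duration:
  minutes: 26 + 19 = 45
  hours: 8 + 6 + 0 = 14
  end in UTC+5: 14:45
Step 2 - convert UTC+5 -> UTC+6:
  offset difference: 6 - (5) = 1 hours
  14 + (1) = 15 -> mod 24 = 15
Result: 15:45 in UTC+6

15:45


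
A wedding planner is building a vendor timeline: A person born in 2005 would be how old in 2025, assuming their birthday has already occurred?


Birth year: 2005
Current year: 2025
Age = current year - birth year
Age = 2025 - 2005 = 20

20


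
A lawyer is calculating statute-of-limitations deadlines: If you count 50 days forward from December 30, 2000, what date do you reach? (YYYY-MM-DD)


Start: 2000-12-30
Adding 50 days
Days remaining in December: 1
After December: 49 days still to add
January 2001: 31 days, 18 remaining
February 2001 has 28 days, need 18
Result: 2001-02-18

2001-02-18


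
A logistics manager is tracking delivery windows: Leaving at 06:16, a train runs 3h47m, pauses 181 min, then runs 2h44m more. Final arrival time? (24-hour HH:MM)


Depart: 06:16
Leg 1: +227 min -> 10:03
Layover: +181 min -> 13:04
Leg 2: +164 min -> 15:48
Total travel: 572 minutes = 9h 32m
Arrival: 15:48

15:48


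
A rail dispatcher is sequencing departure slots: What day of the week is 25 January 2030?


Date: 2030-01-25
January 1, 2030 is a Tuesday
Day of year: 25
Offset from Jan 1: 24 days
24 mod 7 = 3
Result: Friday

Friday


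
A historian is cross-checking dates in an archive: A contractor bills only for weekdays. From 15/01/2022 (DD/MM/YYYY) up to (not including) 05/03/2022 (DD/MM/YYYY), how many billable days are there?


Start: 2022-01-15 (Saturday)
End (exclusive): 2022-03-05 (Saturday)
Total calendar days: 49
Full weeks: 49 // 7 = 7 -> 35 weekdays
Remaining 0 days starting on Saturday:
Total business days: 35 + 0 = 35

35


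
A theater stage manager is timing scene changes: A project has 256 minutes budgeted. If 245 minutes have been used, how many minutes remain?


Total budget: 256 minutes
Time used: 245 minutes
Remaining: 256 - 245 = 11 minutes
Percent used: 95.7%
Percent remaining: 4.3%

11


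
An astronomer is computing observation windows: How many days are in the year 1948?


Year: 1948
Check leap year rules:
Divisible by 4? Yes
Divisible by 100? No
1948 is a leap year
Days: 366

366


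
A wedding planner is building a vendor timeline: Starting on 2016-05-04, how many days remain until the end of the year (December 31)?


Start: May 04, 2016
End: December 31, 2016
Days left in May: 27
June: 30
July: 31
August: 31
September: 30
... plus remaining months
Sum of remaining months: 214
Total: 27 + 214 = 241

241


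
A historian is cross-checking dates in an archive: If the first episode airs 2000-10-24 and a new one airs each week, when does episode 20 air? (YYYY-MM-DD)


First occurrence: 2000-10-24 (occurrence 1)
Each occurrence is 7 days after the previous.
Occurrence 20 is 19 weeks after the first.
19 weeks = 133 days
2000-10-24 + 133 days = 2001-03-06

2001-03-06


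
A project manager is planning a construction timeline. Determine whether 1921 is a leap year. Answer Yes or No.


Year: 1921
Divisible by 4? 1921 / 4 = 480.25 -> No
Not divisible by 4, so NOT a leap year

No


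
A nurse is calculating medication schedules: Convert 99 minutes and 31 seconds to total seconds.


Minutes: 99
Extra seconds: 31
Seconds per minute: 60
Minutes to seconds: 99 x 60 = 5940
Total: 5940 + 31 = 5971

5971


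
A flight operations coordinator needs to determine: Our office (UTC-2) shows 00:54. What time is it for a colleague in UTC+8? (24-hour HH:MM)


Local time: 00:54 at UTC-2 (offset -2h)
Target zone: UTC+8 (offset 8h)
Difference: 8 - (-2) = 10 hours
Calculation: 0 + (10) = 10
Result: 10:54

10:54


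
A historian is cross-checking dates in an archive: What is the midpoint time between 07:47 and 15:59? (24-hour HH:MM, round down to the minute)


Start time: 07:47 = 467 minutes from midnight
End time: 15:59 = 959 minutes from midnight
Sum: 467 + 959 = 1426
Midpoint: 1426 / 2 = 713 minutes
Convert: 713 / 60 = 11 hours, 53 minutes
Result: 11:53

11:53


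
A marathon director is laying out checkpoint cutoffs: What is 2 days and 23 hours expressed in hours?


Days: 2
Extra hours: 23
Hours per day: 24
Days to hours: 2 x 24 = 48
Total: 48 + 23 = 71

71


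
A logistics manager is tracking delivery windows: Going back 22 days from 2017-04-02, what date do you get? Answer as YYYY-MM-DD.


Start: 2017-04-02
Subtracting 22 days
Days already passed in April: 2
After going back through April: 20 more days to subtract
March 2017 has 31 days, need 20
Result: 2017-03-11

2017-03-11


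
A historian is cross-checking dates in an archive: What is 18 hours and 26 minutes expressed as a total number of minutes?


Hours: 18
Minutes: 26
Convert hours to minutes: 18 x 60 = 1080
Add remaining minutes: 1080 + 26 = 1106

1106


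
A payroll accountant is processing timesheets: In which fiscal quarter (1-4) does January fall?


Month: January (month 1)
Q1: January-March (months 1-3)
Q2: April-June (months 4-6)
Q3: July-September (months 7-9)
Q4: October-December (months 10-12)
Month 1 falls in Q1

1


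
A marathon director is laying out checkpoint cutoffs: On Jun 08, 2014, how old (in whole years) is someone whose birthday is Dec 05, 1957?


Birth: 1957-12-05
Reference: 2014-06-08
Year difference: 2014 - 1957 = 57
Has birthday (12-05) occurred by 06-08? No
Birthday not yet reached this year -> subtract 1
Age in full years: 56

56


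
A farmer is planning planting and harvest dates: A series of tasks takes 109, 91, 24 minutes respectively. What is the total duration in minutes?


Durations: 109, 91, 24
Running sum: 109
+ 91 = 200
+ 24 = 224
Total duration: 224 minutes
That is 3 hours and 44 minutes

224


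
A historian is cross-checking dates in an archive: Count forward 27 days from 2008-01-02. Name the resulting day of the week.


Start: 2008-01-02 (Wednesday)
Step 1 - find target date: add 27 days
  2008-01-02 + 27 days = 2008-01-29
Step 2 - day of week:
  27 mod 7 = 6
  Wednesday + 6 days -> Tuesday
Result: Tuesday (2008-01-29)

Tuesday


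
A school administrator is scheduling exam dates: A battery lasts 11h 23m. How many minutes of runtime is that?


Hours: 11
Extra minutes: 23
Minutes per hour: 60
Hours to minutes: 11 x 60 = 660
Total: 660 + 23 = 683

683


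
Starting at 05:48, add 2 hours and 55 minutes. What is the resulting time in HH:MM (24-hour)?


Start time: 05:48
Adding: 2 hours 55 minutes
Minutes: 48 + 55 = 103
Minute overflow: 103 >= 60, so carry 1 hour, minutes = 43
Hours: 5 + 2 + 1 = 8
Result: 08:43

08:43


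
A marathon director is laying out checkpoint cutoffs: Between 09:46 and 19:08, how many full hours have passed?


Start: 09:46
End: 19:08
Hour difference: 19 - 9 = 10 hours
Minute difference: 8 - 46 = -38 minutes
Total minutes: 562
Complete hours: 562 / 60 = 9 (remainder 22)

9


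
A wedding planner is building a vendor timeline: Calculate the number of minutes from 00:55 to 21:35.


Start time: 00:55 = 55 minutes from midnight
End time: 21:35 = 1295 minutes from midnight
Difference: 1295 - 55 = 1240 minutes
That is 20 hours and 40 minutes

1240


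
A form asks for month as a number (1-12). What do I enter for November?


Calendar month order:
10. October
11. November <--
12. December
November is month number 11

11


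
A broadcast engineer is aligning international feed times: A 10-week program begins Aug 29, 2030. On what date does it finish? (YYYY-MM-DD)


Start: 2030-08-29
Weeks to add: 10
Convert to days: 10 x 7 = 70 days
Add 70 days to 2030-08-29
Result: 2030-11-07

2030-11-07


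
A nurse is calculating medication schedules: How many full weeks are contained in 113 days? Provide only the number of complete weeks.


Total days: 113
Days per week: 7
Division: 113 / 7 = 16 remainder 1
Complete weeks: 16
Remaining days: 1

16


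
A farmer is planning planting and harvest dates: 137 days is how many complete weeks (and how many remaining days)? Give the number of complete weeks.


Total days: 137
Days per week: 7
Division: 137 / 7 = 19 remainder 4
Complete weeks: 19
Remaining days: 4

19


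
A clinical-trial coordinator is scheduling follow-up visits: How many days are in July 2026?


Month: July
Year: 2026
July is a 31-day month
Total: 31 days

31


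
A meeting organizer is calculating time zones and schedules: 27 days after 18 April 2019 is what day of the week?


Start: 2019-04-18 (Thursday)
Step 1 - find target date: add 27 days
  2019-04-18 + 27 days = 2019-05-15
Step 2 - day of week:
  27 mod 7 = 6
  Thursday + 6 days -> Wednesday
Result: Wednesday (2019-05-15)

Wednesday


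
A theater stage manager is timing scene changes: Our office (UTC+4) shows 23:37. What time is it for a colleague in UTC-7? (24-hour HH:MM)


Local time: 23:37 at UTC+4 (offset 4h)
Target zone: UTC-7 (offset -7h)
Difference: -7 - (4) = -11 hours
Calculation: 23 + (-11) = 12
Result: 12:37

12:37


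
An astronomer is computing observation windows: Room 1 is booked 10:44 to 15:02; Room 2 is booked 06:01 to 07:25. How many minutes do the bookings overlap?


Interval A: [644, 902] minutes from midnight
Interval B: [361, 445] minutes from midnight
Overlap start = max(644, 361) = 644
Overlap end = min(902, 445) = 445
End <= start, so the intervals do not overlap: 0 minutes

0


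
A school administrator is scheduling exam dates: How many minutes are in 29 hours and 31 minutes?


Hours: 29
Minutes: 31
Convert hours to minutes: 29 x 60 = 1740
Add remaining minutes: 1740 + 31 = 1771

1771


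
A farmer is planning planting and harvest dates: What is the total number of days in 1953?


Year: 1953
Check leap year rules:
Divisible by 4? No
1953 is not a leap year
Days: 365

365


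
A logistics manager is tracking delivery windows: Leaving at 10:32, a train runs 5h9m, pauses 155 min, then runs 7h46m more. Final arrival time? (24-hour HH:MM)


Depart: 10:32
Leg 1: +309 min -> 15:41
Layover: +155 min -> 18:16
Leg 2: +466 min -> 02:02
Total travel: 930 minutes = 15h 30m
Arrival: 02:02

02:02


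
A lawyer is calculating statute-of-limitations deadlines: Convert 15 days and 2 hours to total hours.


Days: 15
Extra hours: 2
Hours per day: 24
Days to hours: 15 x 24 = 360
Total: 360 + 2 = 362

362


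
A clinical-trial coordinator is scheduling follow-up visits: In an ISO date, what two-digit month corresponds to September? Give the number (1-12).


Calendar month order:
8. August
9. September <--
10. October
September is month number 9

9


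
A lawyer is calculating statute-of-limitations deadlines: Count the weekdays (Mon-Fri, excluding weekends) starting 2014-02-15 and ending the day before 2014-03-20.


Start: 2014-02-15 (Saturday)
End (exclusive): 2014-03-20 (Thursday)
Total calendar days: 33
Full weeks: 33 // 7 = 4 -> 20 weekdays
Remaining 5 days starting on Saturday:
  Sat(-), Sun(-), Mon(w), Tue(w), Wed(w) -> 3 weekdays
Total business days: 20 + 3 = 23

23


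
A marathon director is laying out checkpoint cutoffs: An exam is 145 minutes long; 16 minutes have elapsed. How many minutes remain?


Total budget: 145 minutes
Time used: 16 minutes
Remaining: 145 - 16 = 129 minutes
Percent used: 11.0%
Percent remaining: 89.0%

129


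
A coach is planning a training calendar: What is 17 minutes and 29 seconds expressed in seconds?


Minutes: 17
Extra seconds: 29
Seconds per minute: 60
Minutes to seconds: 17 x 60 = 1020
Total: 1020 + 29 = 1049

1049


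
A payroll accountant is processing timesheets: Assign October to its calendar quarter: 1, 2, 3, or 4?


Month: October (month 10)
Q1: January-March (months 1-3)
Q2: April-June (months 4-6)
Q3: July-September (months 7-9)
Q4: October-December (months 10-12)
Month 10 falls in Q4

4


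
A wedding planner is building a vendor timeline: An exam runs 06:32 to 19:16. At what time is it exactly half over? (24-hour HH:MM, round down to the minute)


Start time: 06:32 = 392 minutes from midnight
End time: 19:16 = 1156 minutes from midnight
Sum: 392 + 1156 = 1548
Midpoint: 1548 / 2 = 774 minutes
Convert: 774 / 60 = 12 hours, 54 minutes
Result: 12:54

12:54


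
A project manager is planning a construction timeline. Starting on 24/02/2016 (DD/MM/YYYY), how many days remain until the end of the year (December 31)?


Start: February 24, 2016
End: December 31, 2016
Days left in February: 5
March: 31
April: 30
May: 31
June: 30
... plus remaining months
Sum of remaining months: 306
Total: 5 + 306 = 311

311


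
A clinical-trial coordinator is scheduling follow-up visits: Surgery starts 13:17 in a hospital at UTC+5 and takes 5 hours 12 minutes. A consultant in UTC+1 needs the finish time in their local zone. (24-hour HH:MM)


Start: 13:17 in UTC+5
Step 1 - add duration:
  minutes: 17 + 12 = 29
  hours: 13 + 5 + 0 = 18
  end in UTC+5: 18:29
Step 2 - convert UTC+5 -> UTC+1:
  offset difference: 1 - (5) = -4 hours
  18 + (-4) = 14 -> mod 24 = 14
Result: 14:29 in UTC+1

14:29


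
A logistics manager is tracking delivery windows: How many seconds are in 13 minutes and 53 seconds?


Minutes: 13
Seconds: 53
Convert minutes to seconds: 13 x 60 = 780
Add remaining seconds: 780 + 53 = 833

833


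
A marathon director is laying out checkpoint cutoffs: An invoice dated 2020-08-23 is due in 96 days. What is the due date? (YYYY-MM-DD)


Start: 2020-08-23
Adding 96 days
Days remaining in August: 8
After August: 88 days still to add
September 2020: 30 days, 58 remaining
October 2020: 31 days, 27 remaining
November 2020 has 30 days, need 27
Result: 2020-11-27

2020-11-27


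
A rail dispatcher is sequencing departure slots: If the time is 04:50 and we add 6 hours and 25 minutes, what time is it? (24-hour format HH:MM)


Start time: 04:50
Adding: 6 hours 25 minutes
Minutes: 50 + 25 = 75
Minute overflow: 75 >= 60, so carry 1 hour, minutes = 15
Hours: 4 + 6 + 1 = 11
Result: 11:15

11:15


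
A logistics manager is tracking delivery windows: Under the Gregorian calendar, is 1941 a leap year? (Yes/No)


Year: 1941
Divisible by 4? 1941 / 4 = 485.25 -> No
Not divisible by 4, so NOT a leap year

No


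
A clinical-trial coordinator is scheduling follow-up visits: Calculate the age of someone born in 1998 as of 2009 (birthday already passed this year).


Birth year: 1998
Current year: 2009
Age = current year - birth year
Age = 2009 - 1998 = 11

11


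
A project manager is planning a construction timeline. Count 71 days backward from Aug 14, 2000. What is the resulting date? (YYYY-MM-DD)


Start: 2000-08-14
Subtracting 71 days
Days already passed in August: 14
After going back through August: 57 more days to subtract
July 2000: 31 days, 26 remaining
June 2000 has 30 days, need 26
Result: 2000-06-04

2000-06-04


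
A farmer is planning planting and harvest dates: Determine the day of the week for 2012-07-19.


Date: 2012-07-19
January 1, 2012 is a Sunday
Day of year: 201
Offset from Jan 1: 200 days
200 mod 7 = 4
Result: Thursday

Thursday


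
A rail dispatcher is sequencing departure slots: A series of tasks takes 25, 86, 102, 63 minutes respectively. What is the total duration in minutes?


Durations: 25, 86, 102, 63
Running sum: 25
+ 86 = 111
+ 102 = 213
+ 63 = 276
Total duration: 276 minutes
That is 4 hours and 36 minutes

276


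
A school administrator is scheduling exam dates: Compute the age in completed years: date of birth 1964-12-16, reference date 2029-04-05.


Birth: 1964-12-16
Reference: 2029-04-05
Year difference: 2029 - 1964 = 65
Has birthday (12-16) occurred by 04-05? No
Birthday not yet reached this year -> subtract 1
Age in full years: 64

64


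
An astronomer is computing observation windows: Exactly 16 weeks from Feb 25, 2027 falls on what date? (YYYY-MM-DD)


Start: 2027-02-25
Weeks to add: 16
Convert to days: 16 x 7 = 112 days
Add 112 days to 2027-02-25
Result: 2027-06-17

2027-06-17


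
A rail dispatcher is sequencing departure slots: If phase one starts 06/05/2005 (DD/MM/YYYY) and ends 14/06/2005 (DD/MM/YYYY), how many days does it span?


Start date: 2005-05-06
End date: 2005-06-14
May 2005: +26 days
Jun 2005: +13 days
Total: 39 days

39


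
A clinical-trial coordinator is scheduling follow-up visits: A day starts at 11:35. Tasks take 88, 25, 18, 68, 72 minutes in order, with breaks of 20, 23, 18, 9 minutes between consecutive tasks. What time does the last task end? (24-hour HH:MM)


Start: 11:35 = 695 min from midnight
  after task 1 (88 min): 13:03
  after break (20 min): 13:23
  after task 2 (25 min): 13:48
  after break (23 min): 14:11
  after task 3 (18 min): 14:29
  after break (18 min): 14:47
  after task 4 (68 min): 15:55
  after break (9 min): 16:04
  after task 5 (72 min): 17:16
Total elapsed: 341 minutes
End time: 17:16

17:16


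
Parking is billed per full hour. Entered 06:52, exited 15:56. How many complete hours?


Start: 06:52
End: 15:56
Hour difference: 15 - 6 = 9 hours
Minute difference: 56 - 52 = 4 minutes
Total minutes: 544
Complete hours: 544 / 60 = 9 (remainder 4)

9


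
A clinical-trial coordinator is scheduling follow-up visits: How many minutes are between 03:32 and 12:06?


Start time: 03:32 = 212 minutes from midnight
End time: 12:06 = 726 minutes from midnight
Difference: 726 - 212 = 514 minutes
That is 8 hours and 34 minutes

514


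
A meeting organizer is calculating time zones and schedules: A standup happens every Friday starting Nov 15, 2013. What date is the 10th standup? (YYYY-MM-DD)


First occurrence: 2013-11-15 (occurrence 1)
Each occurrence is 7 days after the previous.
Occurrence 10 is 9 weeks after the first.
9 weeks = 63 days
2013-11-15 + 63 days = 2014-01-17

2014-01-17


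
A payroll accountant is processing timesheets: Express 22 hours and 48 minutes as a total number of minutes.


Hours: 22
Extra minutes: 48
Minutes per hour: 60
Hours to minutes: 22 x 60 = 1320
Total: 1320 + 48 = 1368

1368


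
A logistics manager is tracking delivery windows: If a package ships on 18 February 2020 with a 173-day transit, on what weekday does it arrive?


Start: 2020-02-18 (Tuesday)
Step 1 - find target date: add 173 days
  2020-02-18 + 173 days = 2020-08-09
Step 2 - day of week:
  173 mod 7 = 5
  Tuesday + 5 days -> Sunday
Result: Sunday (2020-08-09)

Sunday


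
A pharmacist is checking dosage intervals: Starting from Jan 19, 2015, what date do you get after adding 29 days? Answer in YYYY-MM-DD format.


Start: 2015-01-19
Adding 29 days
Days remaining in January: 12
After January: 17 days still to add
February 2015 has 28 days, need 17
Result: 2015-02-17

2015-02-17


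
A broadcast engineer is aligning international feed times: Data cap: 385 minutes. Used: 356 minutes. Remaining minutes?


Total budget: 385 minutes
Time used: 356 minutes
Remaining: 385 - 356 = 29 minutes
Percent used: 92.5%
Percent remaining: 7.5%

29


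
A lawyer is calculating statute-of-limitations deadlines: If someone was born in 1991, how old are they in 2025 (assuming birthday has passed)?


Birth year: 1991
Current year: 2025
Age = current year - birth year
Age = 2025 - 1991 = 34

34


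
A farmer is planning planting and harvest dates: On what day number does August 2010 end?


Month: August
Year: 2010
August is a 31-day month
Total: 31 days

31


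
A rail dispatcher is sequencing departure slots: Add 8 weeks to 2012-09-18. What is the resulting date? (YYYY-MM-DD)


Start: 2012-09-18
Weeks to add: 8
Convert to days: 8 x 7 = 56 days
Add 56 days to 2012-09-18
Result: 2012-11-13

2012-11-13


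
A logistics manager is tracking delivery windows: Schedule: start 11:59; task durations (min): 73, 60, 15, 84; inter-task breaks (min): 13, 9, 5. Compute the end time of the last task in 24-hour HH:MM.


Start: 11:59 = 719 min from midnight
  after task 1 (73 min): 13:12
  after break (13 min): 13:25
  after task 2 (60 min): 14:25
  after break (9 min): 14:34
  after task 3 (15 min): 14:49
  after break (5 min): 14:54
  after task 4 (84 min): 16:18
Total elapsed: 259 minutes
End time: 16:18

16:18
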